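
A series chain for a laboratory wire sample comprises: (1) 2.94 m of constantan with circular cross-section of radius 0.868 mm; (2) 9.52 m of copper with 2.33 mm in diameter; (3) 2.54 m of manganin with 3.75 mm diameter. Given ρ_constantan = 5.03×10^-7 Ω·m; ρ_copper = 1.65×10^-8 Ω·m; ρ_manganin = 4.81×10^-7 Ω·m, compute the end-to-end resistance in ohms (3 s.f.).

Seg 1: A = πr² = π(8.6800e-04 m)² = 2.367e-06 m²
R_1 = (5.03×10^-7)(2.94)/(2.367e-06) = 0.6248 Ω
Seg 2: A = π(d/2)² = π(1.1650e-03 m)² = 4.264e-06 m²
R_2 = (1.65×10^-8)(9.52)/(4.264e-06) = 0.03684 Ω
Seg 3: A = π(d/2)² = π(1.8750e-03 m)² = 1.104e-05 m²
R_3 = (4.81×10^-7)(2.54)/(1.104e-05) = 0.1106 Ω
R_total = R_1 + R_2 + R_3 = 0.772 Ω

0.772 Ω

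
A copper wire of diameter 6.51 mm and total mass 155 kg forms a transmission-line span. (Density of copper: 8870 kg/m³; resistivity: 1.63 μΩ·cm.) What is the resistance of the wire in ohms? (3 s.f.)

0.257 Ω

ρ = 1.63 μΩ·cm = 1.63×10^-8 Ω·m
A = π(d/2)² = π(3.2550e-03 m)² = 3.3285e-05 m²
L = m/(density·A) = 155/(8870×3.3285e-05) = 525 m
R = ρL/A = (1.63×10^-8)(525)/(3.3285e-05) = 0.257 Ω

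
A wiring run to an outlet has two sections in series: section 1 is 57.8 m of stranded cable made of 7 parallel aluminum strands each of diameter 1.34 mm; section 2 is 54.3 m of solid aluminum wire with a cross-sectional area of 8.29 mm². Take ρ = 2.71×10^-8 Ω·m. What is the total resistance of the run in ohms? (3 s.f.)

0.336 Ω

Section 1: A_strand = π(6.7000e-04)² = 1.410e-06 m²; R₁ = ρL/(N·A_s) = (2.71×10^-8)(57.8)/(7×1.410e-06) = 0.1587 Ω
Section 2: A = 8.29 mm² = 8.290e-06 m²
R₂ = (2.71×10^-8)(54.3)/(8.290e-06) = 0.1775 Ω
R = R₁ + R₂ = 0.336 Ω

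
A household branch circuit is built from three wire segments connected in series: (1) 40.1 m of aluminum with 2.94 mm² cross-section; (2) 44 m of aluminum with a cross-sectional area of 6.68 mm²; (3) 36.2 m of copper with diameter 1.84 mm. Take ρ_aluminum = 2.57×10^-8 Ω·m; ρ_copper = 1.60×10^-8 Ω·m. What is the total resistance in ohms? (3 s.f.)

Seg 1: A = 2.94 mm² = 2.940e-06 m²
R_1 = (2.57×10^-8)(40.1)/(2.940e-06) = 0.3505 Ω
Seg 2: A = 6.68 mm² = 6.680e-06 m²
R_2 = (2.57×10^-8)(44)/(6.680e-06) = 0.1693 Ω
Seg 3: A = π(d/2)² = π(9.2000e-04 m)² = 2.659e-06 m²
R_3 = (1.60×10^-8)(36.2)/(2.659e-06) = 0.2178 Ω
R_total = R_1 + R_2 + R_3 = 0.738 Ω

0.738 Ω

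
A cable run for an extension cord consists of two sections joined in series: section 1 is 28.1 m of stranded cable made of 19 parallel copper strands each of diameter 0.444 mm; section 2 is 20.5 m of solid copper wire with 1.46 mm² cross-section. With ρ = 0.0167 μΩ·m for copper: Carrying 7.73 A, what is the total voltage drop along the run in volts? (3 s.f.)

ρ = 0.0167 μΩ·m = 1.67×10^-8 Ω·m
Section 1: A_strand = π(2.2200e-04)² = 1.548e-07 m²; R₁ = ρL/(N·A_s) = (1.67×10^-8)(28.1)/(19×1.548e-07) = 0.1595 Ω
Section 2: A = 1.46 mm² = 1.460e-06 m²
R₂ = (1.67×10^-8)(20.5)/(1.460e-06) = 0.2345 Ω
R = R₁ + R₂ = 0.394 Ω
V = IR = 7.73 × 0.394 = 3.05 V

3.05 V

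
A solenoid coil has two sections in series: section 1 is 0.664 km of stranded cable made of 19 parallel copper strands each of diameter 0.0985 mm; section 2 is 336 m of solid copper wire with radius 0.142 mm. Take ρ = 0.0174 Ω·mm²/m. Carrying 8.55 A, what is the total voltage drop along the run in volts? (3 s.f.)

ρ = 0.0174 Ω·mm²/m = 1.74×10^-8 Ω·m
Section 1: A_strand = π(4.9250e-05)² = 7.620e-09 m²; R₁ = ρL/(N·A_s) = (1.74×10^-8)(664)/(19×7.620e-09) = 79.8 Ω
Section 2: A = πr² = π(1.4200e-04 m)² = 6.335e-08 m²
R₂ = (1.74×10^-8)(336)/(6.335e-08) = 92.29 Ω
R = R₁ + R₂ = 172.1 Ω
V = IR = 8.55 × 172.1 = 1470 V

1470 V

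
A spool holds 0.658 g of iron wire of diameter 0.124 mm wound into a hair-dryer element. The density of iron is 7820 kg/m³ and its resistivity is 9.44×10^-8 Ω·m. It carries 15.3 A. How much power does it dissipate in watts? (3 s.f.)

12700 W

A = π(d/2)² = π(6.2000e-05 m)² = 1.2076e-08 m²
L = m/(density·A) = 6.580×10^-4/(7820×1.2076e-08) = 6.968 m
R = ρL/A = (9.44×10^-8)(6.968)/(1.2076e-08) = 54.47 Ω
P = I²R = (15.3)² × 54.47 = 12700 W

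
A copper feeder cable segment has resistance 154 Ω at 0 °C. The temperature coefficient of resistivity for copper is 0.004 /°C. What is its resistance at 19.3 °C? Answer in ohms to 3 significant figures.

ΔT = 19.3 − 0 = 19.3 °C
R = R₀(1 + αΔT) = 154 × (1 + 0.004×19.3) = 154 × 1.077 = 166 Ω

166 Ω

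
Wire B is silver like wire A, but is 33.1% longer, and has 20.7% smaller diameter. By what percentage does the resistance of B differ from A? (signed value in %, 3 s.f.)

R ∝ L/d², so R_B/R_A = (1 + 33.1/100) × (1 − 20.7/100)⁻²
= 1.331 × 1.59 = 2.117
(R_B − R_A)/R_A = 2.117 − 1 = 112%

112%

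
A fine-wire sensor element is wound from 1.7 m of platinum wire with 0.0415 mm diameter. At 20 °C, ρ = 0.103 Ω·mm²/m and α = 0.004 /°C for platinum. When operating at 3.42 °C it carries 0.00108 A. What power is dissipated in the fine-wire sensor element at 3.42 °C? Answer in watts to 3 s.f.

1.41×10^-4 W

ρ = 0.103 Ω·mm²/m = 1.03×10^-7 Ω·m
A = π(d/2)² = π(2.0750e-05 m)² = 1.353e-09 m²
R₍20₎ = ρL/A = (1.03×10^-7)(1.7)/(1.353e-09) = 129.4 Ω
R₍3.42₎ = R₍20₎(1 + αΔT) = 129.4 × (1 + 0.004×-16.6) = 120.9 Ω
P = I²R = (0.00108)² × 120.9 = 1.41×10^-4 W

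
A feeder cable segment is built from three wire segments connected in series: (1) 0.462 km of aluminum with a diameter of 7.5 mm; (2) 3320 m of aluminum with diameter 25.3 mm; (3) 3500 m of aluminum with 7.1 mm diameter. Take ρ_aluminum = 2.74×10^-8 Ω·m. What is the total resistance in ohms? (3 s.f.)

2.89 Ω

Seg 1: A = π(d/2)² = π(3.7500e-03 m)² = 4.418e-05 m²
R_1 = (2.74×10^-8)(462)/(4.418e-05) = 0.2865 Ω
Seg 2: A = π(d/2)² = π(1.2650e-02 m)² = 5.027e-04 m²
R_2 = (2.74×10^-8)(3320)/(5.027e-04) = 0.1809 Ω
Seg 3: A = π(d/2)² = π(3.5500e-03 m)² = 3.959e-05 m²
R_3 = (2.74×10^-8)(3500)/(3.959e-05) = 2.422 Ω
R_total = R_1 + R_2 + R_3 = 2.89 Ω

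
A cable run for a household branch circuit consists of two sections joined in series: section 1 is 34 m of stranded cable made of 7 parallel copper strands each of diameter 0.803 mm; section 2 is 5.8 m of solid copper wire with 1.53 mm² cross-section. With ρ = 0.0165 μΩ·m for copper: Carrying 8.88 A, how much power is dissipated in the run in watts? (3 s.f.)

ρ = 0.0165 μΩ·m = 1.65×10^-8 Ω·m
Section 1: A_strand = π(4.0150e-04)² = 5.064e-07 m²; R₁ = ρL/(N·A_s) = (1.65×10^-8)(34)/(7×5.064e-07) = 0.1583 Ω
Section 2: A = 1.53 mm² = 1.530e-06 m²
R₂ = (1.65×10^-8)(5.8)/(1.530e-06) = 0.06255 Ω
R = R₁ + R₂ = 0.2208 Ω
P = I²R = (8.88)² × 0.2208 = 17.4 W

17.4 W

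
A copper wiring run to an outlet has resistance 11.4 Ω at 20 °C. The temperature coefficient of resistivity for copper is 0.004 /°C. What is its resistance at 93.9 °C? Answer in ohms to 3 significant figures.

14.8 Ω

ΔT = 93.9 − 20 = 73.9 °C
R = R₀(1 + αΔT) = 11.4 × (1 + 0.004×73.9) = 11.4 × 1.296 = 14.8 Ω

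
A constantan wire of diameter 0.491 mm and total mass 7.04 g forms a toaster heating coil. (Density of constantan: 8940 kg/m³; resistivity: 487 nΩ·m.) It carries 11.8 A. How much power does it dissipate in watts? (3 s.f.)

1490 W

ρ = 487 nΩ·m = 4.87×10^-7 Ω·m
A = π(d/2)² = π(2.4550e-04 m)² = 1.8934e-07 m²
L = m/(density·A) = 0.00704/(8940×1.8934e-07) = 4.159 m
R = ρL/A = (4.87×10^-7)(4.159)/(1.8934e-07) = 10.7 Ω
P = I²R = (11.8)² × 10.7 = 1490 W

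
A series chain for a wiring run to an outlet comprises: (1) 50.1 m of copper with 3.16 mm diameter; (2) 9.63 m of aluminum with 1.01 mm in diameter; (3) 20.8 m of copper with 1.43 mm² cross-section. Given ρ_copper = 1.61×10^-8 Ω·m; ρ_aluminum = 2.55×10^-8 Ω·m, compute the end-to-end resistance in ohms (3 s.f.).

Seg 1: A = π(d/2)² = π(1.5800e-03 m)² = 7.843e-06 m²
R_1 = (1.61×10^-8)(50.1)/(7.843e-06) = 0.1028 Ω
Seg 2: A = π(d/2)² = π(5.0500e-04 m)² = 8.012e-07 m²
R_2 = (2.55×10^-8)(9.63)/(8.012e-07) = 0.3065 Ω
Seg 3: A = 1.43 mm² = 1.430e-06 m²
R_3 = (1.61×10^-8)(20.8)/(1.430e-06) = 0.2342 Ω
R_total = R_1 + R_2 + R_3 = 0.644 Ω

0.644 Ω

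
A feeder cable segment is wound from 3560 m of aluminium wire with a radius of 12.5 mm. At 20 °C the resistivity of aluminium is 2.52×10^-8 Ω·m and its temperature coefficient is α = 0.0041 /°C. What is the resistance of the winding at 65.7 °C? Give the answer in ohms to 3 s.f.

0.217 Ω

A = πr² = π(1.2500e-02 m)² = 4.909e-04 m²
R₍20°C₎ = ρL/A = (2.52×10^-8)(3560)/(4.909e-04) = 0.1828 Ω
R = R₀(1 + αΔT) = 0.1828(1 + 0.0041×45.7) = 0.217 Ω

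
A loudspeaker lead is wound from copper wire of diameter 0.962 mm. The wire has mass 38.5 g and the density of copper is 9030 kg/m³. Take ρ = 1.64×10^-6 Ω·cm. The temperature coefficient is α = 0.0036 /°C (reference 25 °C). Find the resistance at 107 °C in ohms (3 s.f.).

0.171 Ω

ρ = 1.64×10^-6 Ω·cm = 1.64×10^-8 Ω·m
A = π(d/2)² = π(4.8100e-04 m)² = 7.2684e-07 m²
L = m/(density·A) = 0.0385/(9030×7.2684e-07) = 5.866 m
R = ρL/A = (1.64×10^-8)(5.866)/(7.2684e-07) = 0.1324 Ω
R(107 °C) = 0.1324 × (1 + 0.0036×82) = 0.171 Ω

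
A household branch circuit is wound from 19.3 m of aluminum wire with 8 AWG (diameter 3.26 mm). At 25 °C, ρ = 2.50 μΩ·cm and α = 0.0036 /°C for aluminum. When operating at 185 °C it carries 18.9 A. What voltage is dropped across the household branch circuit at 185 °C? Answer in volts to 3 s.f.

ρ = 2.50 μΩ·cm = 2.50×10^-8 Ω·m
A = π(3.26/2 mm)² = π(1.6300e-03 m)² = 8.347e-06 m²
R₍25₎ = ρL/A = (2.50×10^-8)(19.3)/(8.347e-06) = 0.05781 Ω
R₍185₎ = R₍25₎(1 + αΔT) = 0.05781 × (1 + 0.0036×160) = 0.0911 Ω
V = IR = 18.9 × 0.0911 = 1.72 V

1.72 V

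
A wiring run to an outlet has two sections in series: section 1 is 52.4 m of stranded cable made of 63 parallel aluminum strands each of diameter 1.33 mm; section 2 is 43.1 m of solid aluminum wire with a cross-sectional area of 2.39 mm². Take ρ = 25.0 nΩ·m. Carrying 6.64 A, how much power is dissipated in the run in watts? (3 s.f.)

ρ = 25.0 nΩ·m = 2.50×10^-8 Ω·m
Section 1: A_strand = π(6.6500e-04)² = 1.389e-06 m²; R₁ = ρL/(N·A_s) = (2.50×10^-8)(52.4)/(63×1.389e-06) = 0.01497 Ω
Section 2: A = 2.39 mm² = 2.390e-06 m²
R₂ = (2.50×10^-8)(43.1)/(2.390e-06) = 0.4508 Ω
R = R₁ + R₂ = 0.4658 Ω
P = I²R = (6.64)² × 0.4658 = 20.5 W

20.5 W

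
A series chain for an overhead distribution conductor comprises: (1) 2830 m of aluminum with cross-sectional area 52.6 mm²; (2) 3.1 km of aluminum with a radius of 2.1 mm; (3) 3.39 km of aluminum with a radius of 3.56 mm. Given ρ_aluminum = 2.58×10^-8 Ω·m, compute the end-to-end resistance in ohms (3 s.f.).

Seg 1: A = 52.6 mm² = 5.260e-05 m²
R_1 = (2.58×10^-8)(2830)/(5.260e-05) = 1.388 Ω
Seg 2: A = πr² = π(2.1000e-03 m)² = 1.385e-05 m²
R_2 = (2.58×10^-8)(3100)/(1.385e-05) = 5.773 Ω
Seg 3: A = πr² = π(3.5600e-03 m)² = 3.982e-05 m²
R_3 = (2.58×10^-8)(3390)/(3.982e-05) = 2.197 Ω
R_total = R_1 + R_2 + R_3 = 9.36 Ω

9.36 Ω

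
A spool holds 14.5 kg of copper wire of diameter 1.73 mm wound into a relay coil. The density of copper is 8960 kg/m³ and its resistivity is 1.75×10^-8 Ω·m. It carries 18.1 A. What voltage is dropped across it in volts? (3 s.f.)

A = π(d/2)² = π(8.6500e-04 m)² = 2.3506e-06 m²
L = m/(density·A) = 14.5/(8960×2.3506e-06) = 688.5 m
R = ρL/A = (1.75×10^-8)(688.5)/(2.3506e-06) = 5.125 Ω
V = IR = 18.1 × 5.125 = 92.8 V

92.8 V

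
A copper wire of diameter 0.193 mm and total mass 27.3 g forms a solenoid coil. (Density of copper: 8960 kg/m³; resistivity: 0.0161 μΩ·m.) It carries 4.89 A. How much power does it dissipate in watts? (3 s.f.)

1370 W

ρ = 0.0161 μΩ·m = 1.61×10^-8 Ω·m
A = π(d/2)² = π(9.6500e-05 m)² = 2.9255e-08 m²
L = m/(density·A) = 0.0273/(8960×2.9255e-08) = 104.1 m
R = ρL/A = (1.61×10^-8)(104.1)/(2.9255e-08) = 57.32 Ω
P = I²R = (4.89)² × 57.32 = 1370 W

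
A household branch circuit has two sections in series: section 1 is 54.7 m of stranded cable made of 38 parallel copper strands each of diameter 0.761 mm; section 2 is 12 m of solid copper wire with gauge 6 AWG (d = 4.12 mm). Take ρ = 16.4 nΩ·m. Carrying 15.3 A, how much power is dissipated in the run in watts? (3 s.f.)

ρ = 16.4 nΩ·m = 1.64×10^-8 Ω·m
Section 1: A_strand = π(3.8050e-04)² = 4.548e-07 m²; R₁ = ρL/(N·A_s) = (1.64×10^-8)(54.7)/(38×4.548e-07) = 0.0519 Ω
Section 2: A = π(4.12/2 mm)² = π(2.0600e-03 m)² = 1.333e-05 m²
R₂ = (1.64×10^-8)(12)/(1.333e-05) = 0.01476 Ω
R = R₁ + R₂ = 0.06666 Ω
P = I²R = (15.3)² × 0.06666 = 15.6 W

15.6 W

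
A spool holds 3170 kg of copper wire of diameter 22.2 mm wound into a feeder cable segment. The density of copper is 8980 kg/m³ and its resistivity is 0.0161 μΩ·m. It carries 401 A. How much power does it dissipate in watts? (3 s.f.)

ρ = 0.0161 μΩ·m = 1.61×10^-8 Ω·m
A = π(d/2)² = π(1.1100e-02 m)² = 3.8708e-04 m²
L = m/(density·A) = 3170/(8980×3.8708e-04) = 912 m
R = ρL/A = (1.61×10^-8)(912)/(3.8708e-04) = 0.03793 Ω
P = I²R = (401)² × 0.03793 = 6100 W

6100 W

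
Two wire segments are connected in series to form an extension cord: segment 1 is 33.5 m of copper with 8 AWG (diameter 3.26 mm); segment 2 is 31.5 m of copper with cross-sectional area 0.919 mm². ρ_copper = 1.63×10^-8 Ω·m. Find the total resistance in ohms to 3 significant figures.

0.624 Ω

Segment 1: A = π(3.26/2 mm)² = π(1.6300e-03 m)² = 8.347e-06 m²
R₁ = ρL/A = (1.63×10^-8)(33.5)/(8.347e-06) = 0.06542 Ω
Segment 2: A = 0.919 mm² = 9.190e-07 m²
R₂ = (1.63×10^-8)(31.5)/(9.190e-07) = 0.5587 Ω
R = R₁ + R₂ = 0.624 Ω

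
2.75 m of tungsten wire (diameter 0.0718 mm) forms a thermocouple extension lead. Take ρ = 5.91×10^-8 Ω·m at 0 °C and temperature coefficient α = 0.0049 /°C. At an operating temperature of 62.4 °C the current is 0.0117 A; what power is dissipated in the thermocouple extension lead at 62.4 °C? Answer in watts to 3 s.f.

0.00717 W

A = π(d/2)² = π(3.5900e-05 m)² = 4.049e-09 m²
R₍0₎ = ρL/A = (5.91×10^-8)(2.75)/(4.049e-09) = 40.14 Ω
R₍62.4₎ = R₍0₎(1 + αΔT) = 40.14 × (1 + 0.0049×62.4) = 52.41 Ω
P = I²R = (0.0117)² × 52.41 = 0.00717 W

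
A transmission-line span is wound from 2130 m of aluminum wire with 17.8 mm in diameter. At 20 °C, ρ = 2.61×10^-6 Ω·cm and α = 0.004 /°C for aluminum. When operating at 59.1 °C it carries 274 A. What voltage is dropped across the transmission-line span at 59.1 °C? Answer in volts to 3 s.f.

ρ = 2.61×10^-6 Ω·cm = 2.61×10^-8 Ω·m
A = π(d/2)² = π(8.9000e-03 m)² = 2.488e-04 m²
R₍20₎ = ρL/A = (2.61×10^-8)(2130)/(2.488e-04) = 0.2234 Ω
R₍59.1₎ = R₍20₎(1 + αΔT) = 0.2234 × (1 + 0.004×39.1) = 0.2583 Ω
V = IR = 274 × 0.2583 = 70.8 V

70.8 V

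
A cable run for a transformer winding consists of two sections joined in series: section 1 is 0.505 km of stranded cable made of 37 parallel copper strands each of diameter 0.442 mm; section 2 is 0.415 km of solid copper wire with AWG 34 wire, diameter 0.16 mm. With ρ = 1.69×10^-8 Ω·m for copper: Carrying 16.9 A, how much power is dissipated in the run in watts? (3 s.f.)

Section 1: A_strand = π(2.2100e-04)² = 1.534e-07 m²; R₁ = ρL/(N·A_s) = (1.69×10^-8)(505)/(37×1.534e-07) = 1.503 Ω
Section 2: A = π(0.16/2 mm)² = π(8.0000e-05 m)² = 2.011e-08 m²
R₂ = (1.69×10^-8)(415)/(2.011e-08) = 348.8 Ω
R = R₁ + R₂ = 350.3 Ω
P = I²R = (16.9)² × 350.3 = 1.00×10^5 W

1.00×10^5 W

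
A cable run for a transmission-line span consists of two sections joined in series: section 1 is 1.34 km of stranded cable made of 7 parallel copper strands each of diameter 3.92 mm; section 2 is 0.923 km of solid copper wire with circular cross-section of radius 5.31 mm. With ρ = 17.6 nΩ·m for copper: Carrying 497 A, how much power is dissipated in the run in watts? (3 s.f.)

ρ = 17.6 nΩ·m = 1.76×10^-8 Ω·m
Section 1: A_strand = π(1.9600e-03)² = 1.207e-05 m²; R₁ = ρL/(N·A_s) = (1.76×10^-8)(1340)/(7×1.207e-05) = 0.2792 Ω
Section 2: A = πr² = π(5.3100e-03 m)² = 8.858e-05 m²
R₂ = (1.76×10^-8)(923)/(8.858e-05) = 0.1834 Ω
R = R₁ + R₂ = 0.4626 Ω
P = I²R = (497)² × 0.4626 = 1.14×10^5 W

1.14×10^5 W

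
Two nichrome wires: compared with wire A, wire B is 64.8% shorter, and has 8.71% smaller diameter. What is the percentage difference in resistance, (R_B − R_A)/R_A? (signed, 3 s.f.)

-57.8%

R ∝ L/d², so R_B/R_A = (1 − 64.8/100) × (1 − 8.71/100)⁻²
= 0.352 × 1.2 = 0.4224
(R_B − R_A)/R_A = 0.4224 − 1 = -57.8%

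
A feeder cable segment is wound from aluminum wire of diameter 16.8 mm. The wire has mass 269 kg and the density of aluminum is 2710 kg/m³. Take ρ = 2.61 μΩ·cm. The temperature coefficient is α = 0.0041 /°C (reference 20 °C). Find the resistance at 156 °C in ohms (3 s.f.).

0.0821 Ω

ρ = 2.61 μΩ·cm = 2.61×10^-8 Ω·m
A = π(d/2)² = π(8.4000e-03 m)² = 2.2167e-04 m²
L = m/(density·A) = 269/(2710×2.2167e-04) = 447.8 m
R = ρL/A = (2.61×10^-8)(447.8)/(2.2167e-04) = 0.05272 Ω
R(156 °C) = 0.05272 × (1 + 0.0041×136) = 0.0821 Ω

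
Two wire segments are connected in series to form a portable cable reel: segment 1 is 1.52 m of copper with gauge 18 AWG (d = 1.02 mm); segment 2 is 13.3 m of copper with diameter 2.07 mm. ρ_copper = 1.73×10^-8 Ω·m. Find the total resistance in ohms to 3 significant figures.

0.101 Ω

Segment 1: A = π(1.02/2 mm)² = π(5.1000e-04 m)² = 8.171e-07 m²
R₁ = ρL/A = (1.73×10^-8)(1.52)/(8.171e-07) = 0.03218 Ω
Segment 2: A = π(d/2)² = π(1.0350e-03 m)² = 3.365e-06 m²
R₂ = (1.73×10^-8)(13.3)/(3.365e-06) = 0.06837 Ω
R = R₁ + R₂ = 0.101 Ω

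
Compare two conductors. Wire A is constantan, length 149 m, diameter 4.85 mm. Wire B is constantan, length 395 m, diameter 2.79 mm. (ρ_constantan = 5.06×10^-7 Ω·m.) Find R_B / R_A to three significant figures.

8.01

R ∝ ρL/d², so R_B/R_A = (L_B/L_A) × (d_A/d_B)²
= (395/149) × (4.85/2.79)² = 8.01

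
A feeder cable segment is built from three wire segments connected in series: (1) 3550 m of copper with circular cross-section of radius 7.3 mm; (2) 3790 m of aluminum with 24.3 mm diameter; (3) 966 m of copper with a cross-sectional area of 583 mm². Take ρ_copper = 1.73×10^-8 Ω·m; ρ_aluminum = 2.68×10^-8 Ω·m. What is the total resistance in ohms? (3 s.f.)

0.615 Ω

Seg 1: A = πr² = π(7.3000e-03 m)² = 1.674e-04 m²
R_1 = (1.73×10^-8)(3550)/(1.674e-04) = 0.3668 Ω
Seg 2: A = π(d/2)² = π(1.2150e-02 m)² = 4.638e-04 m²
R_2 = (2.68×10^-8)(3790)/(4.638e-04) = 0.219 Ω
Seg 3: A = 583 mm² = 5.830e-04 m²
R_3 = (1.73×10^-8)(966)/(5.830e-04) = 0.02867 Ω
R_total = R_1 + R_2 + R_3 = 0.615 Ω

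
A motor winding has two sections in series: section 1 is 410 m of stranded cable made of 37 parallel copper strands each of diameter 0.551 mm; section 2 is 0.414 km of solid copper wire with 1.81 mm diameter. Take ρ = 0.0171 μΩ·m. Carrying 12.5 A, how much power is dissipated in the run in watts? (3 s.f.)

554 W

ρ = 0.0171 μΩ·m = 1.71×10^-8 Ω·m
Section 1: A_strand = π(2.7550e-04)² = 2.384e-07 m²; R₁ = ρL/(N·A_s) = (1.71×10^-8)(410)/(37×2.384e-07) = 0.7947 Ω
Section 2: A = π(d/2)² = π(9.0500e-04 m)² = 2.573e-06 m²
R₂ = (1.71×10^-8)(414)/(2.573e-06) = 2.751 Ω
R = R₁ + R₂ = 3.546 Ω
P = I²R = (12.5)² × 3.546 = 554 W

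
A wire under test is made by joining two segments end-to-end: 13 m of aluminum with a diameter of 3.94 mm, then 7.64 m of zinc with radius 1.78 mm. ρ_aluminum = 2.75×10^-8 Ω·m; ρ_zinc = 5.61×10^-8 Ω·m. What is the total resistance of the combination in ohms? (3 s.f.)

0.0724 Ω

Segment 1: A = π(d/2)² = π(1.9700e-03 m)² = 1.219e-05 m²
R₁ = ρL/A = (2.75×10^-8)(13)/(1.219e-05) = 0.02932 Ω
Segment 2: A = πr² = π(1.7800e-03 m)² = 9.954e-06 m²
R₂ = (5.61×10^-8)(7.64)/(9.954e-06) = 0.04306 Ω
R = R₁ + R₂ = 0.0724 Ω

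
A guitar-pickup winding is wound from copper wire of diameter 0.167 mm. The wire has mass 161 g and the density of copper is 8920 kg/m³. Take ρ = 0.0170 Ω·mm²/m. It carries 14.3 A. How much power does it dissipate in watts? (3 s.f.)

ρ = 0.0170 Ω·mm²/m = 1.70×10^-8 Ω·m
A = π(d/2)² = π(8.3500e-05 m)² = 2.1904e-08 m²
L = m/(density·A) = 0.161/(8920×2.1904e-08) = 824 m
R = ρL/A = (1.70×10^-8)(824)/(2.1904e-08) = 639.5 Ω
P = I²R = (14.3)² × 639.5 = 1.31×10^5 W

1.31×10^5 W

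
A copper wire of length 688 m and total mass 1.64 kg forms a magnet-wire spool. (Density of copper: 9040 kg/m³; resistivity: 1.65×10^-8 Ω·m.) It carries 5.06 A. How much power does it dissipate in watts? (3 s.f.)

1100 W

A = m/(density·L) = 1.64/(9040×688) = 2.6369e-07 m²
R = ρL/A = (1.65×10^-8)(688)/(2.6369e-07) = 43.05 Ω
P = I²R = (5.06)² × 43.05 = 1100 W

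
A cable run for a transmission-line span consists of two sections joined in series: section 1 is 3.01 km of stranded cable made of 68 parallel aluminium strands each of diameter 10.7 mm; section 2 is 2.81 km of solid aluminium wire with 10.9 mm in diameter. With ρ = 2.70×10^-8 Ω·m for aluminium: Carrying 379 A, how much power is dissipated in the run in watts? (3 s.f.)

1.19×10^5 W

Section 1: A_strand = π(5.3500e-03)² = 8.992e-05 m²; R₁ = ρL/(N·A_s) = (2.70×10^-8)(3010)/(68×8.992e-05) = 0.01329 Ω
Section 2: A = π(d/2)² = π(5.4500e-03 m)² = 9.331e-05 m²
R₂ = (2.70×10^-8)(2810)/(9.331e-05) = 0.8131 Ω
R = R₁ + R₂ = 0.8264 Ω
P = I²R = (379)² × 0.8264 = 1.19×10^5 W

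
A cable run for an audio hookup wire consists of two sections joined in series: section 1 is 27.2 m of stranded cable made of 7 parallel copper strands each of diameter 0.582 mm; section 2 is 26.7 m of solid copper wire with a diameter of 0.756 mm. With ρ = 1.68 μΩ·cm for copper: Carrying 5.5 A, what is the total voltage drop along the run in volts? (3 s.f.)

ρ = 1.68 μΩ·cm = 1.68×10^-8 Ω·m
Section 1: A_strand = π(2.9100e-04)² = 2.660e-07 m²; R₁ = ρL/(N·A_s) = (1.68×10^-8)(27.2)/(7×2.660e-07) = 0.2454 Ω
Section 2: A = π(d/2)² = π(3.7800e-04 m)² = 4.489e-07 m²
R₂ = (1.68×10^-8)(26.7)/(4.489e-07) = 0.9993 Ω
R = R₁ + R₂ = 1.245 Ω
V = IR = 5.5 × 1.245 = 6.85 V

6.85 V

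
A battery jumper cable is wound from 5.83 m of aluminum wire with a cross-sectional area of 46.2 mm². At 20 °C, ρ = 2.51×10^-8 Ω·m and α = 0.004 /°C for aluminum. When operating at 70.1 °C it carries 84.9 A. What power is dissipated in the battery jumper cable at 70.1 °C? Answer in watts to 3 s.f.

A = 46.2 mm² = 4.620e-05 m²
R₍20₎ = ρL/A = (2.51×10^-8)(5.83)/(4.620e-05) = 0.003167 Ω
R₍70.1₎ = R₍20₎(1 + αΔT) = 0.003167 × (1 + 0.004×50.1) = 0.003802 Ω
P = I²R = (84.9)² × 0.003802 = 27.4 W

27.4 W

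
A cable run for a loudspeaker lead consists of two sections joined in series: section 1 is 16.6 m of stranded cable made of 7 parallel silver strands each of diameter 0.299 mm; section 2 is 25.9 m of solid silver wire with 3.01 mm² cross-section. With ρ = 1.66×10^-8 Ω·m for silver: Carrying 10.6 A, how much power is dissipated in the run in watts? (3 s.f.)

Section 1: A_strand = π(1.4950e-04)² = 7.022e-08 m²; R₁ = ρL/(N·A_s) = (1.66×10^-8)(16.6)/(7×7.022e-08) = 0.5606 Ω
Section 2: A = 3.01 mm² = 3.010e-06 m²
R₂ = (1.66×10^-8)(25.9)/(3.010e-06) = 0.1428 Ω
R = R₁ + R₂ = 0.7035 Ω
P = I²R = (10.6)² × 0.7035 = 79.0 W

79.0 W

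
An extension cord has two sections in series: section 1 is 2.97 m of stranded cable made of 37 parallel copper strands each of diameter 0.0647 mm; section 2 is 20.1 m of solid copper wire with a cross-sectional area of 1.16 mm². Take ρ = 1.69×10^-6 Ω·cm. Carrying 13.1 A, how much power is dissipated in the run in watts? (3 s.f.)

ρ = 1.69×10^-6 Ω·cm = 1.69×10^-8 Ω·m
Section 1: A_strand = π(3.2350e-05)² = 3.288e-09 m²; R₁ = ρL/(N·A_s) = (1.69×10^-8)(2.97)/(37×3.288e-09) = 0.4126 Ω
Section 2: A = 1.16 mm² = 1.160e-06 m²
R₂ = (1.69×10^-8)(20.1)/(1.160e-06) = 0.2928 Ω
R = R₁ + R₂ = 0.7054 Ω
P = I²R = (13.1)² × 0.7054 = 121 W

121 W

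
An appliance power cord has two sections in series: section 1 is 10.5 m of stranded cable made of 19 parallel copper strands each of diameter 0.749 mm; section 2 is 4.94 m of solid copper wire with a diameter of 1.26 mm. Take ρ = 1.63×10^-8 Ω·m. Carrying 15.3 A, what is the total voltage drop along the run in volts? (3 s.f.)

Section 1: A_strand = π(3.7450e-04)² = 4.406e-07 m²; R₁ = ρL/(N·A_s) = (1.63×10^-8)(10.5)/(19×4.406e-07) = 0.02044 Ω
Section 2: A = π(d/2)² = π(6.3000e-04 m)² = 1.247e-06 m²
R₂ = (1.63×10^-8)(4.94)/(1.247e-06) = 0.06458 Ω
R = R₁ + R₂ = 0.08502 Ω
V = IR = 15.3 × 0.08502 = 1.30 V

1.30 V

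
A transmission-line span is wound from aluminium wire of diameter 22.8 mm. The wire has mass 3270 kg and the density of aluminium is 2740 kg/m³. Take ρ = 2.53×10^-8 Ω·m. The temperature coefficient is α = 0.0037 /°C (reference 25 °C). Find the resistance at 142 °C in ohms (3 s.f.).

A = π(d/2)² = π(1.1400e-02 m)² = 4.0828e-04 m²
L = m/(density·A) = 3270/(2740×4.0828e-04) = 2923 m
R = ρL/A = (2.53×10^-8)(2923)/(4.0828e-04) = 0.1811 Ω
R(142 °C) = 0.1811 × (1 + 0.0037×117) = 0.260 Ω

0.260 Ω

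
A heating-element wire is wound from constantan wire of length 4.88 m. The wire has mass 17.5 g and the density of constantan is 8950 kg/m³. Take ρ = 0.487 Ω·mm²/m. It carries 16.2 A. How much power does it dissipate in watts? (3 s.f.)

1560 W

ρ = 0.487 Ω·mm²/m = 4.87×10^-7 Ω·m
A = m/(density·L) = 0.0175/(8950×4.88) = 4.0068e-07 m²
R = ρL/A = (4.87×10^-7)(4.88)/(4.0068e-07) = 5.931 Ω
P = I²R = (16.2)² × 5.931 = 1560 W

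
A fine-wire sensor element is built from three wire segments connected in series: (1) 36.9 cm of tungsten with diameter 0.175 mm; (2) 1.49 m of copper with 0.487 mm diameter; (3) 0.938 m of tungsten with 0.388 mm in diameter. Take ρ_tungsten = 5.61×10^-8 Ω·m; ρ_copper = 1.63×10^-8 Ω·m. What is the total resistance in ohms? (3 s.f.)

Seg 1: A = π(d/2)² = π(8.7500e-05 m)² = 2.405e-08 m²
R_1 = (5.61×10^-8)(0.369)/(2.405e-08) = 0.8606 Ω
Seg 2: A = π(d/2)² = π(2.4350e-04 m)² = 1.863e-07 m²
R_2 = (1.63×10^-8)(1.49)/(1.863e-07) = 0.1304 Ω
Seg 3: A = π(d/2)² = π(1.9400e-04 m)² = 1.182e-07 m²
R_3 = (5.61×10^-8)(0.938)/(1.182e-07) = 0.4451 Ω
R_total = R_1 + R_2 + R_3 = 1.44 Ω

1.44 Ω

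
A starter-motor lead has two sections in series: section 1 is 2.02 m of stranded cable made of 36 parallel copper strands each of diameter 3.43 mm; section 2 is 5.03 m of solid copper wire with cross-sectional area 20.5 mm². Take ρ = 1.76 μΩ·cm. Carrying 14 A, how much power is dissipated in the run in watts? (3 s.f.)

0.867 W

ρ = 1.76 μΩ·cm = 1.76×10^-8 Ω·m
Section 1: A_strand = π(1.7150e-03)² = 9.240e-06 m²; R₁ = ρL/(N·A_s) = (1.76×10^-8)(2.02)/(36×9.240e-06) = 1.069×10^-4 Ω
Section 2: A = 20.5 mm² = 2.050e-05 m²
R₂ = (1.76×10^-8)(5.03)/(2.050e-05) = 0.004318 Ω
R = R₁ + R₂ = 0.004425 Ω
P = I²R = (14)² × 0.004425 = 0.867 W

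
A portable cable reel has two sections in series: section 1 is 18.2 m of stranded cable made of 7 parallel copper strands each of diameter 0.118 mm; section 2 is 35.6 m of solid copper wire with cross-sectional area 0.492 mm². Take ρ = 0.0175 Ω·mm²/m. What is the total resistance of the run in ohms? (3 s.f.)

ρ = 0.0175 Ω·mm²/m = 1.75×10^-8 Ω·m
Section 1: A_strand = π(5.9000e-05)² = 1.094e-08 m²; R₁ = ρL/(N·A_s) = (1.75×10^-8)(18.2)/(7×1.094e-08) = 4.161 Ω
Section 2: A = 0.492 mm² = 4.920e-07 m²
R₂ = (1.75×10^-8)(35.6)/(4.920e-07) = 1.266 Ω
R = R₁ + R₂ = 5.43 Ω

5.43 Ω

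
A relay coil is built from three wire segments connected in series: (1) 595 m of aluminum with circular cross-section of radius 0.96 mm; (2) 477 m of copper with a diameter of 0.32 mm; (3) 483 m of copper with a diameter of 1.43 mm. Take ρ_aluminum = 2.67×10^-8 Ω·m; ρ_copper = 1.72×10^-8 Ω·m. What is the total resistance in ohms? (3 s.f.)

Seg 1: A = πr² = π(9.6000e-04 m)² = 2.895e-06 m²
R_1 = (2.67×10^-8)(595)/(2.895e-06) = 5.487 Ω
Seg 2: A = π(d/2)² = π(1.6000e-04 m)² = 8.042e-08 m²
R_2 = (1.72×10^-8)(477)/(8.042e-08) = 102 Ω
Seg 3: A = π(d/2)² = π(7.1500e-04 m)² = 1.606e-06 m²
R_3 = (1.72×10^-8)(483)/(1.606e-06) = 5.173 Ω
R_total = R_1 + R_2 + R_3 = 113 Ω

113 Ω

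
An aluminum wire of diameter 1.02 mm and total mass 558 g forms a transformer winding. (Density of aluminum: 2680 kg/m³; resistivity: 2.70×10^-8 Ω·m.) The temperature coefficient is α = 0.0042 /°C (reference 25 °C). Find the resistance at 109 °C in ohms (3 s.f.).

11.4 Ω

A = π(d/2)² = π(5.1000e-04 m)² = 8.1713e-07 m²
L = m/(density·A) = 0.558/(2680×8.1713e-07) = 254.8 m
R = ρL/A = (2.70×10^-8)(254.8)/(8.1713e-07) = 8.419 Ω
R(109 °C) = 8.419 × (1 + 0.0042×84) = 11.4 Ω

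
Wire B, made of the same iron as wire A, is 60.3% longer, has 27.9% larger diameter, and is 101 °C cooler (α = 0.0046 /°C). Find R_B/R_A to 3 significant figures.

0.525

R ∝ ρL/d² with ρ ∝ (1+αΔT), so R_B/R_A = (1 + 60.3/100) × (1 + 27.9/100)⁻² × (1 − 0.0046×101)
= 1.603 × 0.6113 × 0.5354 = 0.525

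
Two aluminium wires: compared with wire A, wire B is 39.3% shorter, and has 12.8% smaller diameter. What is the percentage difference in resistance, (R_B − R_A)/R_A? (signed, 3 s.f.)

R ∝ L/d², so R_B/R_A = (1 − 39.3/100) × (1 − 12.8/100)⁻²
= 0.607 × 1.315 = 0.7983
(R_B − R_A)/R_A = 0.7983 − 1 = -20.2%

-20.2%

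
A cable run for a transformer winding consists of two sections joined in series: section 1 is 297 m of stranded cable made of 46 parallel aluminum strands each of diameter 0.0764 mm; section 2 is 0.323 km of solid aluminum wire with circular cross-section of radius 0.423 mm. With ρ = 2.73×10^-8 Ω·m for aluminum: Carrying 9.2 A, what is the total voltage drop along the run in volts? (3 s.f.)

Section 1: A_strand = π(3.8200e-05)² = 4.584e-09 m²; R₁ = ρL/(N·A_s) = (2.73×10^-8)(297)/(46×4.584e-09) = 38.45 Ω
Section 2: A = πr² = π(4.2300e-04 m)² = 5.621e-07 m²
R₂ = (2.73×10^-8)(323)/(5.621e-07) = 15.69 Ω
R = R₁ + R₂ = 54.14 Ω
V = IR = 9.2 × 54.14 = 498 V

498 V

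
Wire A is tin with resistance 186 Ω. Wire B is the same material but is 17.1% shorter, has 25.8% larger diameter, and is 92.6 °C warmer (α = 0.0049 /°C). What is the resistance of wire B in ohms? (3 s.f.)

R ∝ ρL/d² with ρ ∝ (1+αΔT), so R_B/R_A = (1 − 17.1/100) × (1 + 25.8/100)⁻² × (1 + 0.0049×92.6)
= 0.829 × 0.6319 × 1.454 = 0.7615
R_B = 0.7615 × 186 = 142 Ω

142 Ω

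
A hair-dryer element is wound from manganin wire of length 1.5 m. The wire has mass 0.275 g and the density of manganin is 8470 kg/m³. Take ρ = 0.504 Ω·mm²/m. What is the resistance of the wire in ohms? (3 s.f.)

ρ = 0.504 Ω·mm²/m = 5.04×10^-7 Ω·m
A = m/(density·L) = 2.750×10^-4/(8470×1.5) = 2.1645e-08 m²
R = ρL/A = (5.04×10^-7)(1.5)/(2.1645e-08) = 34.9 Ω

34.9 Ω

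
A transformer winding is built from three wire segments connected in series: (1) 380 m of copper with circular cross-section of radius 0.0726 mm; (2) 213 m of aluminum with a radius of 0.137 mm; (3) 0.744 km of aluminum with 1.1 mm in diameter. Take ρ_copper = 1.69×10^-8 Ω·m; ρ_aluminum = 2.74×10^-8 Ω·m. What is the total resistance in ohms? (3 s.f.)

508 Ω

Seg 1: A = πr² = π(7.2600e-05 m)² = 1.656e-08 m²
R_1 = (1.69×10^-8)(380)/(1.656e-08) = 387.8 Ω
Seg 2: A = πr² = π(1.3700e-04 m)² = 5.896e-08 m²
R_2 = (2.74×10^-8)(213)/(5.896e-08) = 98.98 Ω
Seg 3: A = π(d/2)² = π(5.5000e-04 m)² = 9.503e-07 m²
R_3 = (2.74×10^-8)(744)/(9.503e-07) = 21.45 Ω
R_total = R_1 + R_2 + R_3 = 508 Ω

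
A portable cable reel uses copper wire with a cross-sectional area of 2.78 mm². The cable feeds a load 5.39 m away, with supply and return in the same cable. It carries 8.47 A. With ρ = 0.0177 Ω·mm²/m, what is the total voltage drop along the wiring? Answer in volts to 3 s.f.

ρ = 0.0177 Ω·mm²/m = 1.77×10^-8 Ω·m
A = 2.78 mm² = 2.780e-06 m²
Total conductor length (both ways) L = 2 × 5.39 = 10.78 m
R = ρL/A = (1.77×10^-8)(10.78)/(2.780e-06) = 0.06864 Ω
V = IR = 8.47 × 0.06864 = 0.581 V

0.581 V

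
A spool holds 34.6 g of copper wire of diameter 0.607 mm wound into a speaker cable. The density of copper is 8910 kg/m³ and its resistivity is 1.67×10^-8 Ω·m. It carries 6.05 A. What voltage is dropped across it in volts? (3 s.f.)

A = π(d/2)² = π(3.0350e-04 m)² = 2.8938e-07 m²
L = m/(density·A) = 0.0346/(8910×2.8938e-07) = 13.42 m
R = ρL/A = (1.67×10^-8)(13.42)/(2.8938e-07) = 0.7744 Ω
V = IR = 6.05 × 0.7744 = 4.69 V

4.69 V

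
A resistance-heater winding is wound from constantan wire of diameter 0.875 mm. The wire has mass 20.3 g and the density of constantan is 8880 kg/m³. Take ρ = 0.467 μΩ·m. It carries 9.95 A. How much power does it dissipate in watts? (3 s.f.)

ρ = 0.467 μΩ·m = 4.67×10^-7 Ω·m
A = π(d/2)² = π(4.3750e-04 m)² = 6.0132e-07 m²
L = m/(density·A) = 0.0203/(8880×6.0132e-07) = 3.802 m
R = ρL/A = (4.67×10^-7)(3.802)/(6.0132e-07) = 2.952 Ω
P = I²R = (9.95)² × 2.952 = 292 W

292 W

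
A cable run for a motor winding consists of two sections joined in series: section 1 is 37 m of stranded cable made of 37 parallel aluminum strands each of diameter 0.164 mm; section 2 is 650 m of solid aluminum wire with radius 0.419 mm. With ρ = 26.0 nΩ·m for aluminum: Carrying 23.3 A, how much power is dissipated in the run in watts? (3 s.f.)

ρ = 26.0 nΩ·m = 2.60×10^-8 Ω·m
Section 1: A_strand = π(8.2000e-05)² = 2.112e-08 m²; R₁ = ρL/(N·A_s) = (2.60×10^-8)(37)/(37×2.112e-08) = 1.231 Ω
Section 2: A = πr² = π(4.1900e-04 m)² = 5.515e-07 m²
R₂ = (2.60×10^-8)(650)/(5.515e-07) = 30.64 Ω
R = R₁ + R₂ = 31.87 Ω
P = I²R = (23.3)² × 31.87 = 17300 W

17300 W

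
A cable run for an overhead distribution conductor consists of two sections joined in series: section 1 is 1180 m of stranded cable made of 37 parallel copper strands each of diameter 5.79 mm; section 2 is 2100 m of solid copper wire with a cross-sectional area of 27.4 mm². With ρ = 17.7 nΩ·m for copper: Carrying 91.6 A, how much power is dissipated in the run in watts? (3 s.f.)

ρ = 17.7 nΩ·m = 1.77×10^-8 Ω·m
Section 1: A_strand = π(2.8950e-03)² = 2.633e-05 m²; R₁ = ρL/(N·A_s) = (1.77×10^-8)(1180)/(37×2.633e-05) = 0.02144 Ω
Section 2: A = 27.4 mm² = 2.740e-05 m²
R₂ = (1.77×10^-8)(2100)/(2.740e-05) = 1.357 Ω
R = R₁ + R₂ = 1.378 Ω
P = I²R = (91.6)² × 1.378 = 11600 W

11600 W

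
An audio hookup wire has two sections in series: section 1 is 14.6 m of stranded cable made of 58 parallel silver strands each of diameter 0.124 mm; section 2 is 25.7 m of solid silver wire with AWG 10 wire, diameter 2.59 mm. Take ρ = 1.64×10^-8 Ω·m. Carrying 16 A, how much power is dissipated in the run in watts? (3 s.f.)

108 W

Section 1: A_strand = π(6.2000e-05)² = 1.208e-08 m²; R₁ = ρL/(N·A_s) = (1.64×10^-8)(14.6)/(58×1.208e-08) = 0.3418 Ω
Section 2: A = π(2.59/2 mm)² = π(1.2950e-03 m)² = 5.269e-06 m²
R₂ = (1.64×10^-8)(25.7)/(5.269e-06) = 0.08 Ω
R = R₁ + R₂ = 0.4218 Ω
P = I²R = (16)² × 0.4218 = 108 W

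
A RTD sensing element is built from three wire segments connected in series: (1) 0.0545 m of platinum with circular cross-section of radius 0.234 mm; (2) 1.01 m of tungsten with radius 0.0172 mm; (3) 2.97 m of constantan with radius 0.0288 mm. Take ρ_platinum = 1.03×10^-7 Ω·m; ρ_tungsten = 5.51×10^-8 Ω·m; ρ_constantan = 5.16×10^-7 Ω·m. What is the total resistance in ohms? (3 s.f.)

Seg 1: A = πr² = π(2.3400e-04 m)² = 1.720e-07 m²
R_1 = (1.03×10^-7)(0.0545)/(1.720e-07) = 0.03263 Ω
Seg 2: A = πr² = π(1.7200e-05 m)² = 9.294e-10 m²
R_2 = (5.51×10^-8)(1.01)/(9.294e-10) = 59.88 Ω
Seg 3: A = πr² = π(2.8800e-05 m)² = 2.606e-09 m²
R_3 = (5.16×10^-7)(2.97)/(2.606e-09) = 588.1 Ω
R_total = R_1 + R_2 + R_3 = 648 Ω

648 Ω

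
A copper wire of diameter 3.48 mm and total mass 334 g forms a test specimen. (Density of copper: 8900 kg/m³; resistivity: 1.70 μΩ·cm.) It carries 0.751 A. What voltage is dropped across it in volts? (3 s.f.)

0.00530 V

ρ = 1.70 μΩ·cm = 1.70×10^-8 Ω·m
A = π(d/2)² = π(1.7400e-03 m)² = 9.5115e-06 m²
L = m/(density·A) = 0.334/(8900×9.5115e-06) = 3.946 m
R = ρL/A = (1.70×10^-8)(3.946)/(9.5115e-06) = 0.007052 Ω
V = IR = 0.751 × 0.007052 = 0.00530 V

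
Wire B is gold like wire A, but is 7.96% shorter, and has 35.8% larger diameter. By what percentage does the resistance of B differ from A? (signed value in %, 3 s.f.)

-50.1%

R ∝ L/d², so R_B/R_A = (1 − 7.96/100) × (1 + 35.8/100)⁻²
= 0.9204 × 0.5423 = 0.4991
(R_B − R_A)/R_A = 0.4991 − 1 = -50.1%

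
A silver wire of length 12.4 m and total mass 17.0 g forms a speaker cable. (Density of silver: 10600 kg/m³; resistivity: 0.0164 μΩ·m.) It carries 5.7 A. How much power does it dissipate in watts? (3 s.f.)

ρ = 0.0164 μΩ·m = 1.64×10^-8 Ω·m
A = m/(density·L) = 0.017/(10600×12.4) = 1.2934e-07 m²
R = ρL/A = (1.64×10^-8)(12.4)/(1.2934e-07) = 1.572 Ω
P = I²R = (5.7)² × 1.572 = 51.1 W

51.1 W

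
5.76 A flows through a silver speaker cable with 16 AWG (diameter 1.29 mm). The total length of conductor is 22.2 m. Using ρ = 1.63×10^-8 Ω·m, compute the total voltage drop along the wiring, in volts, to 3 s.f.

A = π(1.29/2 mm)² = π(6.4500e-04 m)² = 1.307e-06 m²
R = ρL/A = (1.63×10^-8)(22.2)/(1.307e-06) = 0.2769 Ω
V = IR = 5.76 × 0.2769 = 1.59 V

1.59 V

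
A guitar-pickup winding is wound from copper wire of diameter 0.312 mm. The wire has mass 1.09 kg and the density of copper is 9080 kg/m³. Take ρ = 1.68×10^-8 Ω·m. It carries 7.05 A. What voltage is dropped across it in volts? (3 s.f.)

A = π(d/2)² = π(1.5600e-04 m)² = 7.6454e-08 m²
L = m/(density·A) = 1.09/(9080×7.6454e-08) = 1570 m
R = ρL/A = (1.68×10^-8)(1570)/(7.6454e-08) = 345 Ω
V = IR = 7.05 × 345 = 2430 V

2430 V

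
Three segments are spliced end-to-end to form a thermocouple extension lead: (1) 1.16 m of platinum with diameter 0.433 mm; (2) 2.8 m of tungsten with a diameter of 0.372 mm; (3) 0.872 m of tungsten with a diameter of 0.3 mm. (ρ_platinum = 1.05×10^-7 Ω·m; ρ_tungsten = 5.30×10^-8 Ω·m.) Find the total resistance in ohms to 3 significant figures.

Seg 1: A = π(d/2)² = π(2.1650e-04 m)² = 1.473e-07 m²
R_1 = (1.05×10^-7)(1.16)/(1.473e-07) = 0.8271 Ω
Seg 2: A = π(d/2)² = π(1.8600e-04 m)² = 1.087e-07 m²
R_2 = (5.30×10^-8)(2.8)/(1.087e-07) = 1.365 Ω
Seg 3: A = π(d/2)² = π(1.5000e-04 m)² = 7.069e-08 m²
R_3 = (5.30×10^-8)(0.872)/(7.069e-08) = 0.6538 Ω
R_total = R_1 + R_2 + R_3 = 2.85 Ω

2.85 Ω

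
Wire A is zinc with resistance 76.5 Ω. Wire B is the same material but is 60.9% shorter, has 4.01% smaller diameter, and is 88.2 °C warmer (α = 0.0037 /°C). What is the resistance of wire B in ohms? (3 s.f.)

R ∝ ρL/d² with ρ ∝ (1+αΔT), so R_B/R_A = (1 − 60.9/100) × (1 − 4.01/100)⁻² × (1 + 0.0037×88.2)
= 0.391 × 1.085 × 1.326 = 0.5628
R_B = 0.5628 × 76.5 = 43.1 Ω

43.1 Ω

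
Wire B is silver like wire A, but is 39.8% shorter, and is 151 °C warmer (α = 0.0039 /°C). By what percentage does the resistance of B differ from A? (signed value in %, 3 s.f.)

R ∝ ρL/d² with ρ ∝ (1+αΔT), so R_B/R_A = (1 − 39.8/100) × (1 + 0.0039×151)
= 0.602 × 1.589 = 0.9565
(R_B − R_A)/R_A = 0.9565 − 1 = -4.35%

-4.35%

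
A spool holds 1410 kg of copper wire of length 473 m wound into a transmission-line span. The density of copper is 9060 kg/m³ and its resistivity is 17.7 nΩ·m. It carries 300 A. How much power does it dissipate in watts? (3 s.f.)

2290 W

ρ = 17.7 nΩ·m = 1.77×10^-8 Ω·m
A = m/(density·L) = 1410/(9060×473) = 3.2903e-04 m²
R = ρL/A = (1.77×10^-8)(473)/(3.2903e-04) = 0.02545 Ω
P = I²R = (300)² × 0.02545 = 2290 W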